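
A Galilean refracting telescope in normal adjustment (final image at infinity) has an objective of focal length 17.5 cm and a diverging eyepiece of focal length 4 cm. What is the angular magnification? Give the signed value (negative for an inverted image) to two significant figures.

4.4

M = -f_obj/f_eye = -17.5/(-4) = 4.375.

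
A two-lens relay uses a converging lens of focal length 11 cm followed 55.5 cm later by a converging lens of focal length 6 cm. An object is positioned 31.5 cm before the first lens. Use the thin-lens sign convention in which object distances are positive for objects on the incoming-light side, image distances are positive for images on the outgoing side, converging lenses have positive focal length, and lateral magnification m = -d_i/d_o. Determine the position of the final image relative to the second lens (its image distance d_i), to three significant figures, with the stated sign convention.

7.10 cm

Lens 1: 1/d_i1 = 1/f_1 - 1/d_o1 = 1/11 - 1/31.5 = 0.05916 cm^-1, so d_i1 = 16.902 cm.
Object distance for lens 2: d_o2 = 55.5 - 16.902 = 38.598 cm.
Lens 2: 1/d_i2 = 1/f_2 - 1/d_o2 = 1/6 - 1/(38.598) = 0.14076 cm^-1, so d_i2 = 7.104 cm.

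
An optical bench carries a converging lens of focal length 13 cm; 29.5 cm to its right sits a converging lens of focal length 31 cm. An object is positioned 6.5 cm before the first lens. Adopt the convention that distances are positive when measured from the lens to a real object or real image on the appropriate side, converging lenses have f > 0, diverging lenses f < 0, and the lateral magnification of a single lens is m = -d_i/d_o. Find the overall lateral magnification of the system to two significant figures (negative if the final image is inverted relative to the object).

-5.4

Applying the thin-lens equation to the first lens, 1/13 = 1/6.5 + 1/d_i1, which gives d_i1 = -13.000 cm.
Its lateral magnification is m_1 = -d_i1/d_o1 = -(-13.000)/6.5 = 2.0000.
The intermediate image is virtual, 13.000 cm to the left of lens 1, so d_o2 = L - d_i1 = 29.5 - (-13.000) = 42.500 cm.
Applying the thin-lens equation again with f_2 = 31 cm and d_o2 = 42.500 cm gives d_i2 = 114.565 cm.
m_2 = -(114.565)/(42.500) = -2.6957.
The system's lateral magnification is m_1 m_2 = (2.0000)(-2.6957) = -5.3913.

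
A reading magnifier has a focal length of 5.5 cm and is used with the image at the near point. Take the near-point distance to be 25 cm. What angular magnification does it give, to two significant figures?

M = 1 + D/f = 1 + 25/5.5 = 5.545.

5.5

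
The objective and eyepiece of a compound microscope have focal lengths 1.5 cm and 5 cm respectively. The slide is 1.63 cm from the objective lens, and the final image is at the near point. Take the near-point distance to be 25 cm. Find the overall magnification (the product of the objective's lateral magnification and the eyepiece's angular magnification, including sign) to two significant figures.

Objective: 1/d_i = 1/f_obj - 1/d_o = 1/1.5 - 1/1.63 = 0.05317 cm^-1, so d_i = 18.808 cm.
m_obj = -d_i/d_o = -18.808/1.63 = -11.538.
Eyepiece angular magnification (image at near point): M_eye = 1 + D/f_e = 1 + 25/5 = 6.000.
Overall M = m_obj x M_eye = (-11.538)(6.000) = -69.23.

-69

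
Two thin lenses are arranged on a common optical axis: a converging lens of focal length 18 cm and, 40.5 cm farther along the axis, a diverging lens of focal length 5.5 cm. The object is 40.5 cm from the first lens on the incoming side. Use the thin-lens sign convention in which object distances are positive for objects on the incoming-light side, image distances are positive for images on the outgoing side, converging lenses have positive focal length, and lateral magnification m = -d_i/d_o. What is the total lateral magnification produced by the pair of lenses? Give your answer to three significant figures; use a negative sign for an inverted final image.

Lens 1: 1/d_i1 = 1/f_1 - 1/d_o1 = 1/18 - 1/40.5 = 0.03086 cm^-1, so d_i1 = 32.400 cm.
m_1 = -(32.400)/40.5 = -0.8000.
That image sits 8.100 cm in front of the second lens, so d_o2 = 8.100 cm.
Lens 2: 1/d_i2 = 1/f_2 - 1/d_o2 = 1/(-5.5) - 1/(8.100) = -0.30527 cm^-1, so d_i2 = -3.276 cm.
m_2 = -(-3.276)/(8.100) = 0.4044.
Overall magnification: m = m_1 m_2 = -0.3235.

-0.324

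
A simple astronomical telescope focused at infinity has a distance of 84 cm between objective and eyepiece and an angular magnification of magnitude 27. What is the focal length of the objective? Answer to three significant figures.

81.0 cm

In normal adjustment the tube length equals f_obj + f_eye and |M| = f_obj/f_eye.
So f_obj = 27 f_eye and 27 f_eye + f_eye = 84 cm, giving f_eye = 84/28 = 3.000 cm and f_obj = 81.000 cm.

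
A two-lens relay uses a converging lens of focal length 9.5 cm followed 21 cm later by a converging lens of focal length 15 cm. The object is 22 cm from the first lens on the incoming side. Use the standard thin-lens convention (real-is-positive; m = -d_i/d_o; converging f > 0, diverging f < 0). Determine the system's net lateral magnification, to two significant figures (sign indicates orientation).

First lens: d_i1 = 1/(1/9.5 - 1/22) = 16.720 cm.
m_1 = -(16.720)/22 = -0.7600.
Object distance for lens 2: d_o2 = 21 - 16.720 = 4.280 cm.
Second lens: d_i2 = 1/(1/15 - 1/(4.280)) = -5.989 cm.
m_2 = -(-5.989)/(4.280) = 1.3993.
Overall magnification: m = m_1 m_2 = -1.0634.

-1.1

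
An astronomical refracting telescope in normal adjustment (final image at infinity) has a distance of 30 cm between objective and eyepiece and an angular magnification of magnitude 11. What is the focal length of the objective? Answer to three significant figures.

In normal adjustment the tube length equals f_obj + f_eye and |M| = f_obj/f_eye.
So f_obj = 11 f_eye and 11 f_eye + f_eye = 30 cm, giving f_eye = 30/12 = 2.500 cm and f_obj = 27.500 cm.

27.5 cm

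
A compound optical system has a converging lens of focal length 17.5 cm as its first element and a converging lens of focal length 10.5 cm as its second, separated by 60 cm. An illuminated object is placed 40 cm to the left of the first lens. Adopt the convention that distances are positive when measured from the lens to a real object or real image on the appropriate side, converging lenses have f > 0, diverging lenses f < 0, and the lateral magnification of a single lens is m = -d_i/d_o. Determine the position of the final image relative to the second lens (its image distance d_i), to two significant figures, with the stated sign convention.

Lens 1: 1/d_i1 = 1/f_1 - 1/d_o1 = 1/17.5 - 1/40 = 0.03214 cm^-1, so d_i1 = 31.111 cm.
That image sits 28.889 cm in front of the second lens, so d_o2 = 28.889 cm.
Lens 2: 1/d_i2 = 1/f_2 - 1/d_o2 = 1/10.5 - 1/(28.889) = 0.06062 cm^-1, so d_i2 = 16.495 cm.

16 cm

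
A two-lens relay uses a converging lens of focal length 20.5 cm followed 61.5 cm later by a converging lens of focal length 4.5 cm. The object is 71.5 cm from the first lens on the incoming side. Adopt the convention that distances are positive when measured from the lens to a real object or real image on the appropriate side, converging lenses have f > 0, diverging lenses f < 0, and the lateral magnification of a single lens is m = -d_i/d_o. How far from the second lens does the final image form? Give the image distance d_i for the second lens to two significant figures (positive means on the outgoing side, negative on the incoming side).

5.2 cm

Lens 1: 1/d_i1 = 1/f_1 - 1/d_o1 = 1/20.5 - 1/71.5 = 0.03479 cm^-1, so d_i1 = 28.740 cm.
That image sits 32.760 cm in front of the second lens, so d_o2 = 32.760 cm.
Lens 2: 1/d_i2 = 1/f_2 - 1/d_o2 = 1/4.5 - 1/(32.760) = 0.19170 cm^-1, so d_i2 = 5.217 cm.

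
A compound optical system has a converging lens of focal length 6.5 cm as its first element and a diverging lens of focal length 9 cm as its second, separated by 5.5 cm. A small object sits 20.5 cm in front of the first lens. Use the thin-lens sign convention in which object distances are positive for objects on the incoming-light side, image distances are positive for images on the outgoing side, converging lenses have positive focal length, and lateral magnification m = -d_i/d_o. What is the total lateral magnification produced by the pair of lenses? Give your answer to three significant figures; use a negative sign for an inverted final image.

First lens: d_i1 = 1/(1/6.5 - 1/20.5) = 9.518 cm.
m_1 = -(9.518)/20.5 = -0.4643.
This image would form 9.518 cm past lens 1, i.e. 4.018 cm beyond lens 2, so it is a virtual object for lens 2: d_o2 = 5.5 - 9.518 = -4.018 cm.
Second lens: d_i2 = 1/(1/(-9) - 1/(-4.018)) = 7.258 cm.
m_2 = -(7.258)/(-4.018) = 1.8065.
Overall magnification: m = m_1 m_2 = -0.8387.

-0.839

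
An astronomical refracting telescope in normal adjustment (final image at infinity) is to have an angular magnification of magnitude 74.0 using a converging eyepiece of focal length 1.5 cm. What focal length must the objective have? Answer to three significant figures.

111 cm

|M| = f_obj/|f_eye|, so f_obj = |M| x |f_eye| = 74.0 x 1.5 = 111.000 cm.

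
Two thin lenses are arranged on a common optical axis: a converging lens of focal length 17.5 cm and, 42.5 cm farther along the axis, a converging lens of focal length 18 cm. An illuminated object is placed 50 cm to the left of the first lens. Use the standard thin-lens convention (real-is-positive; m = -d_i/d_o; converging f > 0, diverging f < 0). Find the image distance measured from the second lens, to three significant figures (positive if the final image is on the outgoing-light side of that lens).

-116 cm

First lens: d_i1 = 1/(1/17.5 - 1/50) = 26.923 cm.
That image sits 15.577 cm in front of the second lens, so d_o2 = 15.577 cm.
Second lens: d_i2 = 1/(1/18 - 1/(15.577)) = -115.714 cm.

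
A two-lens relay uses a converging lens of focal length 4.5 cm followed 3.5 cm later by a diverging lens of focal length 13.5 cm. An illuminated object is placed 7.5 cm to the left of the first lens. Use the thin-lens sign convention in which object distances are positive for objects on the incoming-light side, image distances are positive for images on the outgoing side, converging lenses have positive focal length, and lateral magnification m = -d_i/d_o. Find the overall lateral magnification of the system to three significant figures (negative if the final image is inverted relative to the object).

First lens: d_i1 = 1/(1/4.5 - 1/7.5) = 11.250 cm.
m_1 = -(11.250)/7.5 = -1.5000.
This image would form 11.250 cm past lens 1, i.e. 7.750 cm beyond lens 2, so it is a virtual object for lens 2: d_o2 = 3.5 - 11.250 = -7.750 cm.
Second lens: d_i2 = 1/(1/(-13.5) - 1/(-7.750)) = 18.196 cm.
m_2 = -(18.196)/(-7.750) = 2.3478.
The system's lateral magnification is m_1 m_2 = (-1.5000)(2.3478) = -3.5217.

-3.52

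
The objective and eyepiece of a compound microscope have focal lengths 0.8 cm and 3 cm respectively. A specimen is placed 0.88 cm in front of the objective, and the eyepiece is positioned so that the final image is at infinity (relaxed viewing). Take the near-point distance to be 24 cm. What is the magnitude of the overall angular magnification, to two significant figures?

80

Objective: 1/d_i = 1/f_obj - 1/d_o = 1/0.8 - 1/0.88 = 0.11364 cm^-1, so d_i = 8.800 cm.
m_obj = -d_i/d_o = -8.800/0.88 = -10.000.
Eyepiece angular magnification (image at infinity): M_eye = D/f_e = 24/3 = 8.000.
Overall M = m_obj x M_eye = (-10.000)(8.000) = -80.00.
|M| = 80.00.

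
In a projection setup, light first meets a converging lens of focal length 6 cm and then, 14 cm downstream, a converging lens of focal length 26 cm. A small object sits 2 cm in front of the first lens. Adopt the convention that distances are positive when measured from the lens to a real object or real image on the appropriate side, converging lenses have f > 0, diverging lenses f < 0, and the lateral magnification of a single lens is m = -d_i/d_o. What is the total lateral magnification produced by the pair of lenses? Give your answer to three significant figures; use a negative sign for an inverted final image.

4.33

First lens: d_i1 = 1/(1/6 - 1/2) = -3.000 cm.
m_1 = -(-3.000)/2 = 1.5000.
With d_i1 < 0 the first image is virtual and lies on the object side; the object distance for lens 2 is d_o2 = 14 - (-3.000) = 17.000 cm.
Second lens: d_i2 = 1/(1/26 - 1/(17.000)) = -49.111 cm.
m_2 = -(-49.111)/(17.000) = 2.8889.
Overall magnification: m = m_1 m_2 = 4.3333.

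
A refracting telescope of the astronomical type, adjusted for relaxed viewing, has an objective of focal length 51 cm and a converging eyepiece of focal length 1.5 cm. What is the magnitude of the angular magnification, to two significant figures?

|M| = f_obj/|f_eye| = 51/1.5 = 34.000.

34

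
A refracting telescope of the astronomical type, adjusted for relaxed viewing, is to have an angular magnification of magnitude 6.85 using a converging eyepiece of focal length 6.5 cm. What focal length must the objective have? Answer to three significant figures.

|M| = f_obj/|f_eye|, so f_obj = |M| x |f_eye| = 6.85 x 6.5 = 44.525 cm.

44.5 cm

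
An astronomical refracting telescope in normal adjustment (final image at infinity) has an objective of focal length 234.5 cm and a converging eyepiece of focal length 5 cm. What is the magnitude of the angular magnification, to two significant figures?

47

|M| = f_obj/|f_eye| = 234.5/5 = 46.900.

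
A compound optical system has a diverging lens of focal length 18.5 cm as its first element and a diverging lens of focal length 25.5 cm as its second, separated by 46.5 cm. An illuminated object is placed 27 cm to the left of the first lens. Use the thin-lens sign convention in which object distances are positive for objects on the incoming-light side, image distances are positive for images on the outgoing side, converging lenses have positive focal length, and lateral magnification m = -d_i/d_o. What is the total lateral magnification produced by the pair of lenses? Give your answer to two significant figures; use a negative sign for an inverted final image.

Applying the thin-lens equation to the first lens, 1/(-18.5) = 1/27 + 1/d_i1, which gives d_i1 = -10.978 cm.
Its lateral magnification is m_1 = -d_i1/d_o1 = -(-10.978)/27 = 0.4066.
The intermediate image is virtual, 10.978 cm to the left of lens 1, so d_o2 = L - d_i1 = 46.5 - (-10.978) = 57.478 cm.
Applying the thin-lens equation again with f_2 = -25.5 cm and d_o2 = 57.478 cm gives d_i2 = -17.664 cm.
m_2 = -(-17.664)/(57.478) = 0.3073.
The system's lateral magnification is m_1 m_2 = (0.4066)(0.3073) = 0.1250.

0.12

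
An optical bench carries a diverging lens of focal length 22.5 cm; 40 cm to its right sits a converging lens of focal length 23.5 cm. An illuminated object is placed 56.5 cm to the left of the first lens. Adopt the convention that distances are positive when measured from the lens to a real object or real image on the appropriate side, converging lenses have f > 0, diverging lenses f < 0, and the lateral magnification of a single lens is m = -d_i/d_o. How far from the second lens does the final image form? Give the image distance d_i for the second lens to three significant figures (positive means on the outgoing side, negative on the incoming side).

First lens: d_i1 = 1/(1/(-22.5) - 1/56.5) = -16.092 cm.
The intermediate image is virtual, 16.092 cm to the left of lens 1, so d_o2 = L - d_i1 = 40 - (-16.092) = 56.092 cm.
Second lens: d_i2 = 1/(1/23.5 - 1/(56.092)) = 40.444 cm.

40.4 cm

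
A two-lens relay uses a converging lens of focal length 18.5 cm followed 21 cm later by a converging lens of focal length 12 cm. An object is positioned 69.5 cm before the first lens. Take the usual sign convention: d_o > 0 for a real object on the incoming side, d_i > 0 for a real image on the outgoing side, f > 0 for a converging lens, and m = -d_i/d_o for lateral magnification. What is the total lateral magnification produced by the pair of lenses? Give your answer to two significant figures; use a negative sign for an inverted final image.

First lens: d_i1 = 1/(1/18.5 - 1/69.5) = 25.211 cm.
m_1 = -(25.211)/69.5 = -0.3627.
This image would form 25.211 cm past lens 1, i.e. 4.211 cm beyond lens 2, so it is a virtual object for lens 2: d_o2 = 21 - 25.211 = -4.211 cm.
Second lens: d_i2 = 1/(1/12 - 1/(-4.211)) = 3.117 cm.
m_2 = -(3.117)/(-4.211) = 0.7402.
The system's lateral magnification is m_1 m_2 = (-0.3627)(0.7402) = -0.2685.

-0.27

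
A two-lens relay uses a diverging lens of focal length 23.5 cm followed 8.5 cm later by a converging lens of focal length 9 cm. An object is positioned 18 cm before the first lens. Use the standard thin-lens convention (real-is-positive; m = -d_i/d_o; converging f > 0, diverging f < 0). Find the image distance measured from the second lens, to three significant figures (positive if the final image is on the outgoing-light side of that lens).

Lens 1: 1/d_i1 = 1/f_1 - 1/d_o1 = 1/(-23.5) - 1/18 = -0.09811 cm^-1, so d_i1 = -10.193 cm.
With d_i1 < 0 the first image is virtual and lies on the object side; the object distance for lens 2 is d_o2 = 8.5 - (-10.193) = 18.693 cm.
Lens 2: 1/d_i2 = 1/f_2 - 1/d_o2 = 1/9 - 1/(18.693) = 0.05761 cm^-1, so d_i2 = 17.357 cm.

17.4 cm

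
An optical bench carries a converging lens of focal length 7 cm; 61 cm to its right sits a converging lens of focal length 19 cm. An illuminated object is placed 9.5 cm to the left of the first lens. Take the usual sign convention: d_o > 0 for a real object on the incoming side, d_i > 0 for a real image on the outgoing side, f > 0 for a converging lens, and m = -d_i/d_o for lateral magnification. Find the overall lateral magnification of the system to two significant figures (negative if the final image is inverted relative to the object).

Lens 1: 1/d_i1 = 1/f_1 - 1/d_o1 = 1/7 - 1/9.5 = 0.03759 cm^-1, so d_i1 = 26.600 cm.
m_1 = -(26.600)/9.5 = -2.8000.
Object distance for lens 2: d_o2 = 61 - 26.600 = 34.400 cm.
Lens 2: 1/d_i2 = 1/f_2 - 1/d_o2 = 1/19 - 1/(34.400) = 0.02356 cm^-1, so d_i2 = 42.442 cm.
m_2 = -(42.442)/(34.400) = -1.2338.
Overall magnification: m = m_1 m_2 = 3.4545.

3.5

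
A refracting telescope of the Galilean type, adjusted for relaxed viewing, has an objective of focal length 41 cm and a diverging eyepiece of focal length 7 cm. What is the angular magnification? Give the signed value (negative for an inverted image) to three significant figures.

5.86

M = -f_obj/f_eye = -41/(-7) = 5.857.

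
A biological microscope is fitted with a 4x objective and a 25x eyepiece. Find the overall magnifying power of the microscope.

The overall magnification of a compound microscope is the product of the objective and eyepiece magnifications:
M = M_obj x M_eye = 4 x 25 = 100.

100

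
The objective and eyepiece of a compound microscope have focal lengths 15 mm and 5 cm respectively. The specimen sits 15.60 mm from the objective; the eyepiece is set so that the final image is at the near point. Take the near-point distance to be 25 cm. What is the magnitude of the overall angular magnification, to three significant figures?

Convert to cm: f_obj = 15 mm = 1.5 cm; d_o = 15.60 mm = 1.56 cm.
Objective: 1/d_i = 1/f_obj - 1/d_o = 1/1.5 - 1/1.56 = 0.02564 cm^-1, so d_i = 39.000 cm.
m_obj = -d_i/d_o = -39.000/1.56 = -25.000.
Eyepiece angular magnification (image at near point): M_eye = 1 + D/f_e = 1 + 25/5 = 6.000.
Overall M = m_obj x M_eye = (-25.000)(6.000) = -150.00.
|M| = 150.00.

150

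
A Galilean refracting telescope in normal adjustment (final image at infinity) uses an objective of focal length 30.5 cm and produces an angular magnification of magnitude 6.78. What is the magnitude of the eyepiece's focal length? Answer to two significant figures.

4.5 cm

|M| = f_obj/|f_eye|, so |f_eye| = f_obj/|M| = 30.5/6.78 = 4.499 cm.
(The eyepiece is diverging, so its signed focal length is -4.499 cm.)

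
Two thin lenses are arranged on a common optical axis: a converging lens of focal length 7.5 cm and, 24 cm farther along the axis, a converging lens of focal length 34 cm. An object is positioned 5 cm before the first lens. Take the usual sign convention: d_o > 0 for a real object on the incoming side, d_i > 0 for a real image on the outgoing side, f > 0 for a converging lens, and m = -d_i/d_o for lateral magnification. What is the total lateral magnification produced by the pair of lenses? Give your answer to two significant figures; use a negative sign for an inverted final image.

Applying the thin-lens equation to the first lens, 1/7.5 = 1/5 + 1/d_i1, which gives d_i1 = -15.000 cm.
Its lateral magnification is m_1 = -d_i1/d_o1 = -(-15.000)/5 = 3.0000.
The intermediate image is virtual, 15.000 cm to the left of lens 1, so d_o2 = L - d_i1 = 24 - (-15.000) = 39.000 cm.
Applying the thin-lens equation again with f_2 = 34 cm and d_o2 = 39.000 cm gives d_i2 = 265.200 cm.
m_2 = -(265.200)/(39.000) = -6.8000.
The system's lateral magnification is m_1 m_2 = (3.0000)(-6.8000) = -20.4000.

-20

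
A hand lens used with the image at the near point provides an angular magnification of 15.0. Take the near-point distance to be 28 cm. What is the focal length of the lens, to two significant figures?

For the image at the near point, M = 1 + D/f.
f = D/(M - 1) = 28/(15.0 - 1) = 2.000 cm.

2.0 cm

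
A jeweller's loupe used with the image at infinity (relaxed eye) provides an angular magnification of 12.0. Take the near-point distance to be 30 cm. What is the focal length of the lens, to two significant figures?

2.5 cm

For the image at infinity, M = D/f.
f = D/M = 30/12.0 = 2.500 cm.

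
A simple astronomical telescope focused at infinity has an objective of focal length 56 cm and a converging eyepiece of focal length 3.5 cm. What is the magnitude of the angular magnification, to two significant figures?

16

|M| = f_obj/|f_eye| = 56/3.5 = 16.000.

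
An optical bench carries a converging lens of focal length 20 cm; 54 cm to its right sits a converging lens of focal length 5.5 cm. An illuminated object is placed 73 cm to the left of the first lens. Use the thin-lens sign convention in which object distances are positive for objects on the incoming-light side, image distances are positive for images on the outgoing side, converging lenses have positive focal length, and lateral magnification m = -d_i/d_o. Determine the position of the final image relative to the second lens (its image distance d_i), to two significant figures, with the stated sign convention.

6.9 cm

First lens: d_i1 = 1/(1/20 - 1/73) = 27.547 cm.
That image sits 26.453 cm in front of the second lens, so d_o2 = 26.453 cm.
Second lens: d_i2 = 1/(1/5.5 - 1/(26.453)) = 6.944 cm.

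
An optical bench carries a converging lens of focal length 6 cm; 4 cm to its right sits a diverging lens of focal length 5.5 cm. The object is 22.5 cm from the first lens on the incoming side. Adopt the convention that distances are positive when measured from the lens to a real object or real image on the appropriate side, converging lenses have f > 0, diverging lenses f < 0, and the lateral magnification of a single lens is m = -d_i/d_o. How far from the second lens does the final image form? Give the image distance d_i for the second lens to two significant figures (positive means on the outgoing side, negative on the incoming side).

First lens: d_i1 = 1/(1/6 - 1/22.5) = 8.182 cm.
This image would form 8.182 cm past lens 1, i.e. 4.182 cm beyond lens 2, so it is a virtual object for lens 2: d_o2 = 4 - 8.182 = -4.182 cm.
Second lens: d_i2 = 1/(1/(-5.5) - 1/(-4.182)) = 17.448 cm.

17 cm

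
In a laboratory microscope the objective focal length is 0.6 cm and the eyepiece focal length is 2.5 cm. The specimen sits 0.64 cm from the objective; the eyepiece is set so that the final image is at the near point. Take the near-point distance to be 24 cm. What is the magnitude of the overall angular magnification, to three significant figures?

Objective: 1/d_i = 1/f_obj - 1/d_o = 1/0.6 - 1/0.64 = 0.10417 cm^-1, so d_i = 9.600 cm.
m_obj = -d_i/d_o = -9.600/0.64 = -15.000.
Eyepiece angular magnification (image at near point): M_eye = 1 + D/f_e = 1 + 24/2.5 = 10.600.
Overall M = m_obj x M_eye = (-15.000)(10.600) = -159.00.
|M| = 159.00.

159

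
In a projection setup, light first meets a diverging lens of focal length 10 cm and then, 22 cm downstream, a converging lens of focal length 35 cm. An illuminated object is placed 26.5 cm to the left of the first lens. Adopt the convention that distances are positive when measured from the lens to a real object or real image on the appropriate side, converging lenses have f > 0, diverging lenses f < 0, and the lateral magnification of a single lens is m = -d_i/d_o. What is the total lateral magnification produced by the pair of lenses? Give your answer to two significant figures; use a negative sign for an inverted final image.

Applying the thin-lens equation to the first lens, 1/(-10) = 1/26.5 + 1/d_i1, which gives d_i1 = -7.260 cm.
Its lateral magnification is m_1 = -d_i1/d_o1 = -(-7.260)/26.5 = 0.2740.
The intermediate image is virtual, 7.260 cm to the left of lens 1, so d_o2 = L - d_i1 = 22 - (-7.260) = 29.260 cm.
Applying the thin-lens equation again with f_2 = 35 cm and d_o2 = 29.260 cm gives d_i2 = -178.425 cm.
m_2 = -(-178.425)/(29.260) = 6.0979.
The system's lateral magnification is m_1 m_2 = (0.2740)(6.0979) = 1.6706.

1.7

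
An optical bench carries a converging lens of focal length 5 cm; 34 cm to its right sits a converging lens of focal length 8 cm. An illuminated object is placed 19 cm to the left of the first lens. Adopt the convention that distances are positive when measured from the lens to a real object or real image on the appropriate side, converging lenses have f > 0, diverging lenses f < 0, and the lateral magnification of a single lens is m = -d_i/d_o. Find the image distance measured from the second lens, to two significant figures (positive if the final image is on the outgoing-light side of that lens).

11 cm

First lens: d_i1 = 1/(1/5 - 1/19) = 6.786 cm.
That image sits 27.214 cm in front of the second lens, so d_o2 = 27.214 cm.
Second lens: d_i2 = 1/(1/8 - 1/(27.214)) = 11.331 cm.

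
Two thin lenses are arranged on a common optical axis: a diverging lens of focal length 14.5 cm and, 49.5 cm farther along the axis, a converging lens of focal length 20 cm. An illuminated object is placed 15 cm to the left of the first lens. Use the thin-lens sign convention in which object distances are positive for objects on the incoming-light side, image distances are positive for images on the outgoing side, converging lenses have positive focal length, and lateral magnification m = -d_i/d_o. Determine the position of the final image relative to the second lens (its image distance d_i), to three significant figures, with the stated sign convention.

Lens 1: 1/d_i1 = 1/f_1 - 1/d_o1 = 1/(-14.5) - 1/15 = -0.13563 cm^-1, so d_i1 = -7.373 cm.
The intermediate image is virtual, 7.373 cm to the left of lens 1, so d_o2 = L - d_i1 = 49.5 - (-7.373) = 56.873 cm.
Lens 2: 1/d_i2 = 1/f_2 - 1/d_o2 = 1/20 - 1/(56.873) = 0.03242 cm^-1, so d_i2 = 30.848 cm.

30.8 cm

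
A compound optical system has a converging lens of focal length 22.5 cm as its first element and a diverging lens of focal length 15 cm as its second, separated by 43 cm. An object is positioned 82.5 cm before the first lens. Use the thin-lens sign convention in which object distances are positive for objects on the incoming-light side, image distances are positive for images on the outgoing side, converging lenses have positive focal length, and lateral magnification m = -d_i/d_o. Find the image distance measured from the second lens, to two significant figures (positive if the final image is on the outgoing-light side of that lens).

-6.7 cm

Lens 1: 1/d_i1 = 1/f_1 - 1/d_o1 = 1/22.5 - 1/82.5 = 0.03232 cm^-1, so d_i1 = 30.938 cm.
Object distance for lens 2: d_o2 = 43 - 30.938 = 12.062 cm.
Lens 2: 1/d_i2 = 1/f_2 - 1/d_o2 = 1/(-15) - 1/(12.062) = -0.14957 cm^-1, so d_i2 = -6.686 cm.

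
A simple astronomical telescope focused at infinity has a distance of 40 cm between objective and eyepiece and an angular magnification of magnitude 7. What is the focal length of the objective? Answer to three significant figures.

35.0 cm

In normal adjustment the tube length equals f_obj + f_eye and |M| = f_obj/f_eye.
So f_obj = 7 f_eye and 7 f_eye + f_eye = 40 cm, giving f_eye = 40/8 = 5.000 cm and f_obj = 35.000 cm.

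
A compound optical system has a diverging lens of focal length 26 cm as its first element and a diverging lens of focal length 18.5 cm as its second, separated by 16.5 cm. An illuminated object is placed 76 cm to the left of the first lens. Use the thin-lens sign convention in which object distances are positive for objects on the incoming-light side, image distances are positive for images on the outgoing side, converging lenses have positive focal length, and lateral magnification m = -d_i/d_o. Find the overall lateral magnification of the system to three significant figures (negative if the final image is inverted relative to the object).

0.0867

Applying the thin-lens equation to the first lens, 1/(-26) = 1/76 + 1/d_i1, which gives d_i1 = -19.373 cm.
Its lateral magnification is m_1 = -d_i1/d_o1 = -(-19.373)/76 = 0.2549.
The intermediate image is virtual, 19.373 cm to the left of lens 1, so d_o2 = L - d_i1 = 16.5 - (-19.373) = 35.873 cm.
Applying the thin-lens equation again with f_2 = -18.5 cm and d_o2 = 35.873 cm gives d_i2 = -12.205 cm.
m_2 = -(-12.205)/(35.873) = 0.3402.
The system's lateral magnification is m_1 m_2 = (0.2549)(0.3402) = 0.0867.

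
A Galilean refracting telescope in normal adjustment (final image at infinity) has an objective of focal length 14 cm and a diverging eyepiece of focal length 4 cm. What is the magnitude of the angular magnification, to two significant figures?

3.5

|M| = f_obj/|f_eye| = 14/4 = 3.500.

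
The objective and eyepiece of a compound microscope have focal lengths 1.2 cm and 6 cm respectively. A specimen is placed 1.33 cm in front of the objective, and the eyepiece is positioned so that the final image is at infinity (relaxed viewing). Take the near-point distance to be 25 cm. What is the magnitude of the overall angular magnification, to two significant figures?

Objective: 1/d_i = 1/f_obj - 1/d_o = 1/1.2 - 1/1.33 = 0.08145 cm^-1, so d_i = 12.277 cm.
m_obj = -d_i/d_o = -12.277/1.33 = -9.231.
Eyepiece angular magnification (image at infinity): M_eye = D/f_e = 25/6 = 4.167.
Overall M = m_obj x M_eye = (-9.231)(4.167) = -38.46.
|M| = 38.46.

38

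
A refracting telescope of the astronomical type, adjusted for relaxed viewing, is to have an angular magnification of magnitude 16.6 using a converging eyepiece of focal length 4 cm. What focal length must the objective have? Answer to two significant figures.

66 cm

|M| = f_obj/|f_eye|, so f_obj = |M| x |f_eye| = 16.6 x 4 = 66.400 cm.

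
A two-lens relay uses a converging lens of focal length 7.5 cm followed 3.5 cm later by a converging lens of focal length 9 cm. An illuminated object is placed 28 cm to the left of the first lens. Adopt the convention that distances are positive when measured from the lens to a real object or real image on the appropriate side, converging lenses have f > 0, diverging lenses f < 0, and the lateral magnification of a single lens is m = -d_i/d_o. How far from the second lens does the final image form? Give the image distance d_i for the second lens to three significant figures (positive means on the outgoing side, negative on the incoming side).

3.86 cm

Applying the thin-lens equation to the first lens, 1/7.5 = 1/28 + 1/d_i1, which gives d_i1 = 10.244 cm.
Since 10.244 cm > 3.5 cm, the first image lies past the second lens and serves as a virtual object: d_o2 = L - d_i1 = -6.744 cm.
Applying the thin-lens equation again with f_2 = 9 cm and d_o2 = -6.744 cm gives d_i2 = 3.855 cm.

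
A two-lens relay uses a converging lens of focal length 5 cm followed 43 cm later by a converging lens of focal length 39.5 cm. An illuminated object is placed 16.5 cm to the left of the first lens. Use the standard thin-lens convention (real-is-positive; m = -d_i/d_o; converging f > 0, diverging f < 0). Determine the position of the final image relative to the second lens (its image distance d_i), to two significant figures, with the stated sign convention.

-390 cm

Lens 1: 1/d_i1 = 1/f_1 - 1/d_o1 = 1/5 - 1/16.5 = 0.13939 cm^-1, so d_i1 = 7.174 cm.
That image sits 35.826 cm in front of the second lens, so d_o2 = 35.826 cm.
Lens 2: 1/d_i2 = 1/f_2 - 1/d_o2 = 1/39.5 - 1/(35.826) = -0.00260 cm^-1, so d_i2 = -385.183 cm.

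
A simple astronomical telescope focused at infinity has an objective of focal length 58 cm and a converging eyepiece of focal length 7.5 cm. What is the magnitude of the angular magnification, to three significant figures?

7.73

|M| = f_obj/|f_eye| = 58/7.5 = 7.733.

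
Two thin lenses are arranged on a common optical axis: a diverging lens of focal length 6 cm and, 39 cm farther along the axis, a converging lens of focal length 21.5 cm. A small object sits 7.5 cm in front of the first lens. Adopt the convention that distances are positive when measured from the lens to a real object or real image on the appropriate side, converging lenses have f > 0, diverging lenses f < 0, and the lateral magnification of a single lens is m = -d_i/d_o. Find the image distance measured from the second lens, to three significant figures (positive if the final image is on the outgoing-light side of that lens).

Applying the thin-lens equation to the first lens, 1/(-6) = 1/7.5 + 1/d_i1, which gives d_i1 = -3.333 cm.
With d_i1 < 0 the first image is virtual and lies on the object side; the object distance for lens 2 is d_o2 = 39 - (-3.333) = 42.333 cm.
Applying the thin-lens equation again with f_2 = 21.5 cm and d_o2 = 42.333 cm gives d_i2 = 43.688 cm.

43.7 cm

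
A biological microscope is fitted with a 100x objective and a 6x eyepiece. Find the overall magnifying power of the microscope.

The overall magnification of a compound microscope is the product of the objective and eyepiece magnifications:
M = M_obj x M_eye = 100 x 6 = 600.

600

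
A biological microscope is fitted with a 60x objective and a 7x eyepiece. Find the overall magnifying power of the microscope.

420

The overall magnification of a compound microscope is the product of the objective and eyepiece magnifications:
M = M_obj x M_eye = 60 x 7 = 420.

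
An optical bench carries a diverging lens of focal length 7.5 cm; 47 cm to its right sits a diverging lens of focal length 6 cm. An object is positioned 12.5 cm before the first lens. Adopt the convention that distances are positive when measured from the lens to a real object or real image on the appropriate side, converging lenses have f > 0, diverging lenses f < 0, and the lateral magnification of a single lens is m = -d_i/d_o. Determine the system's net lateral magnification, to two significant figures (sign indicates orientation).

0.039

First lens: d_i1 = 1/(1/(-7.5) - 1/12.5) = -4.688 cm.
m_1 = -(-4.688)/12.5 = 0.3750.
With d_i1 < 0 the first image is virtual and lies on the object side; the object distance for lens 2 is d_o2 = 47 - (-4.688) = 51.688 cm.
Second lens: d_i2 = 1/(1/(-6) - 1/(51.688)) = -5.376 cm.
m_2 = -(-5.376)/(51.688) = 0.1040.
Overall magnification: m = m_1 m_2 = 0.0390.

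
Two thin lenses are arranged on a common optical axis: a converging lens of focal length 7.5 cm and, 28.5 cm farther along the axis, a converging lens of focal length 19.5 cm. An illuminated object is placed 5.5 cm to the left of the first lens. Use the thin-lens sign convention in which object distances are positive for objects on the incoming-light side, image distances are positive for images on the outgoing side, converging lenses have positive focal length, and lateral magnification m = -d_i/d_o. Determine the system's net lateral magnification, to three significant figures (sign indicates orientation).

Lens 1: 1/d_i1 = 1/f_1 - 1/d_o1 = 1/7.5 - 1/5.5 = -0.04848 cm^-1, so d_i1 = -20.625 cm.
m_1 = -(-20.625)/5.5 = 3.7500.
The intermediate image is virtual, 20.625 cm to the left of lens 1, so d_o2 = L - d_i1 = 28.5 - (-20.625) = 49.125 cm.
Lens 2: 1/d_i2 = 1/f_2 - 1/d_o2 = 1/19.5 - 1/(49.125) = 0.03093 cm^-1, so d_i2 = 32.335 cm.
m_2 = -(32.335)/(49.125) = -0.6582.
Total m = m_1 x m_2 = (3.7500)(-0.6582) = -2.4684.

-2.47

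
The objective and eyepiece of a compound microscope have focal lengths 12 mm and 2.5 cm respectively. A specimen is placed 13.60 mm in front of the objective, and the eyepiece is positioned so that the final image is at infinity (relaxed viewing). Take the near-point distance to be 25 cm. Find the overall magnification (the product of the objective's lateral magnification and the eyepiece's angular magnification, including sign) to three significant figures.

-75.0

Convert to cm: f_obj = 12 mm = 1.2 cm; d_o = 13.60 mm = 1.36 cm.
Objective: 1/d_i = 1/f_obj - 1/d_o = 1/1.2 - 1/1.36 = 0.09804 cm^-1, so d_i = 10.200 cm.
m_obj = -d_i/d_o = -10.200/1.36 = -7.500.
Eyepiece angular magnification (image at infinity): M_eye = D/f_e = 25/2.5 = 10.000.
Overall M = m_obj x M_eye = (-7.500)(10.000) = -75.00.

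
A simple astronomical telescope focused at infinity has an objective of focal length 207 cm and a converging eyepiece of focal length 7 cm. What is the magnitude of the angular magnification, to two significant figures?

|M| = f_obj/|f_eye| = 207/7 = 29.571.

30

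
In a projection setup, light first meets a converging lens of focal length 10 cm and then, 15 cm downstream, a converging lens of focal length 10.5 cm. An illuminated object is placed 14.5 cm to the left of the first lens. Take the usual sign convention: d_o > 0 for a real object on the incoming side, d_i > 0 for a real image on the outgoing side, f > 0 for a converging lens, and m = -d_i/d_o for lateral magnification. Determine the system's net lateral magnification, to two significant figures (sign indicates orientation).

-0.84

Lens 1: 1/d_i1 = 1/f_1 - 1/d_o1 = 1/10 - 1/14.5 = 0.03103 cm^-1, so d_i1 = 32.222 cm.
m_1 = -(32.222)/14.5 = -2.2222.
This image would form 32.222 cm past lens 1, i.e. 17.222 cm beyond lens 2, so it is a virtual object for lens 2: d_o2 = 15 - 32.222 = -17.222 cm.
Lens 2: 1/d_i2 = 1/f_2 - 1/d_o2 = 1/10.5 - 1/(-17.222) = 0.15330 cm^-1, so d_i2 = 6.523 cm.
m_2 = -(6.523)/(-17.222) = 0.3788.
Total m = m_1 x m_2 = (-2.2222)(0.3788) = -0.8417.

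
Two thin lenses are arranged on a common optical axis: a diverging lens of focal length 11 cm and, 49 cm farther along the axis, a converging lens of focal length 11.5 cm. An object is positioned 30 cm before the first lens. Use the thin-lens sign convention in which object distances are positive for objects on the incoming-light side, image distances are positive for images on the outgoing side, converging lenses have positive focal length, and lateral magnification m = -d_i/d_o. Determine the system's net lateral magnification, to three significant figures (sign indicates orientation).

Applying the thin-lens equation to the first lens, 1/(-11) = 1/30 + 1/d_i1, which gives d_i1 = -8.049 cm.
Its lateral magnification is m_1 = -d_i1/d_o1 = -(-8.049)/30 = 0.2683.
The intermediate image is virtual, 8.049 cm to the left of lens 1, so d_o2 = L - d_i1 = 49 - (-8.049) = 57.049 cm.
Applying the thin-lens equation again with f_2 = 11.5 cm and d_o2 = 57.049 cm gives d_i2 = 14.403 cm.
m_2 = -(14.403)/(57.049) = -0.2525.
Overall magnification: m = m_1 m_2 = -0.0677.

-0.0677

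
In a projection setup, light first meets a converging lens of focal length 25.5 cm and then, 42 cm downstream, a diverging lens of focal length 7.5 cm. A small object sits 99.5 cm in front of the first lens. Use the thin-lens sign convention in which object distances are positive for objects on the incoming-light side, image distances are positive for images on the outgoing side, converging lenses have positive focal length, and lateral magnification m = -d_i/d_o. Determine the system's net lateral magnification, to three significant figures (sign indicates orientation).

-0.170

First lens: d_i1 = 1/(1/25.5 - 1/99.5) = 34.287 cm.
m_1 = -(34.287)/99.5 = -0.3446.
The intermediate image is 34.287 cm to the right of lens 1, so d_o2 = L - d_i1 = 42 - 34.287 = 7.713 cm.
Second lens: d_i2 = 1/(1/(-7.5) - 1/(7.713)) = -3.802 cm.
m_2 = -(-3.802)/(7.713) = 0.4930.
Total m = m_1 x m_2 = (-0.3446)(0.4930) = -0.1699.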